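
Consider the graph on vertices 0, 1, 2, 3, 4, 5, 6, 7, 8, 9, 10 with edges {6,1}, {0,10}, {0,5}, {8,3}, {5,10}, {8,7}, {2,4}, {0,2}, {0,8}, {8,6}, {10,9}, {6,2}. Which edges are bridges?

The edges on the cycle 0-5-10-0 are not bridges since each lies on that cycle.
But removing 8—3 disconnects 8 from 3; removing 7—8 disconnects 7 from 8; removing 1—6 disconnects 1 from 6; removing 4—2 disconnects 4 from 2 — these are bridges.
In total 5 edges are bridges.

1-6, 10-9, 2-4, 3-8, 7-8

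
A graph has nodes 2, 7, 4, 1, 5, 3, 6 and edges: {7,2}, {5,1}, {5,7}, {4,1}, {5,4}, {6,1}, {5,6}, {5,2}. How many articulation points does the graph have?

1

Removing 5 increases the component count from 2 to 3, so 5 is a cut vertex.
By contrast removing 7 leaves 2 components; it is not a cut vertex. No other vertex is a cut vertex either.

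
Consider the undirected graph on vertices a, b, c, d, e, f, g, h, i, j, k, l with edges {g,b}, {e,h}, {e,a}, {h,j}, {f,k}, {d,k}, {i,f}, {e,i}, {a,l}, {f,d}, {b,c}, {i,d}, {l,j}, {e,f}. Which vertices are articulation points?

Removing b increases the component count from 2 to 3, so b is a cut vertex.
Removing e increases the component count from 2 to 3, so e is a cut vertex.
By contrast removing k leaves 2 components; it is not a cut vertex. No other vertex is a cut vertex either.

b, e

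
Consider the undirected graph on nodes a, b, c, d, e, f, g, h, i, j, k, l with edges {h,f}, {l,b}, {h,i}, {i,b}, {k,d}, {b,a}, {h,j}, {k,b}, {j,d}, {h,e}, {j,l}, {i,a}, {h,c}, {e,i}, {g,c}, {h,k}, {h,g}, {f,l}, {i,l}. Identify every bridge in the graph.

none

The edges on the cycle h-g-c-h are not bridges since each lies on that cycle.
Every edge lies on some cycle, so there are no bridges.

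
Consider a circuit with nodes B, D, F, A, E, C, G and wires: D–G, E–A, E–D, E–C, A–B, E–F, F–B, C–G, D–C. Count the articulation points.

1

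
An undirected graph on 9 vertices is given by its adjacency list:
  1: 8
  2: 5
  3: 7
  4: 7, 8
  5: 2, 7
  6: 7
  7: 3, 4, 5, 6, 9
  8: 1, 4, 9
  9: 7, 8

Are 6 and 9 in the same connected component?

Yes

From 6 we can reach 1, 2, 3, 4, 5, 6, 7, 8, 9, which includes 9.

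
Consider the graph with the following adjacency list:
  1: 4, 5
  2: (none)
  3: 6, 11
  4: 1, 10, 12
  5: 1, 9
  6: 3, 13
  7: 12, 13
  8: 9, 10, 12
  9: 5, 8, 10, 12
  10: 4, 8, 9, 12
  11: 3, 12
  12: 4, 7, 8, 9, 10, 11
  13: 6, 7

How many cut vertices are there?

Removing 12 increases the component count from 2 to 3, so 12 is a cut vertex.
By contrast removing 7 leaves 2 components; it is not a cut vertex. No other vertex is a cut vertex either.

1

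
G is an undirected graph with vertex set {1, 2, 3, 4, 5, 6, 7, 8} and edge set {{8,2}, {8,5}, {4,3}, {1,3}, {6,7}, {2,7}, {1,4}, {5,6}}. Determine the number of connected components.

2

Starting from 1 we can reach 1, 3, 4. That is one component of size 3.
Starting from 2 we can reach 2, 5, 6, 7, 8. That is one component of size 5.
Total: 2 components.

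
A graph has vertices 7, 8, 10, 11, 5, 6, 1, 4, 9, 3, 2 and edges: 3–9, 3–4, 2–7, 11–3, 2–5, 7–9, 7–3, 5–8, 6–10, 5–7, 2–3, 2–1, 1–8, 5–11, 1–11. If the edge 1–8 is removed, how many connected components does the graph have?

2

1 and 8 are still connected via 1-2-5-8, so the component count stays at 2.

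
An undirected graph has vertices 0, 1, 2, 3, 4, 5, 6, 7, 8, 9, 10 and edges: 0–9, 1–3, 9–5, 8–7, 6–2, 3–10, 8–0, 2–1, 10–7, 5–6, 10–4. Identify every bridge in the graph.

10-4

The edges on the cycle 8-0-9-5-6-2-1-3-10-7-8 are not bridges since each lies on that cycle.
But removing 10–4 disconnects 10 from 4 — this is a bridge.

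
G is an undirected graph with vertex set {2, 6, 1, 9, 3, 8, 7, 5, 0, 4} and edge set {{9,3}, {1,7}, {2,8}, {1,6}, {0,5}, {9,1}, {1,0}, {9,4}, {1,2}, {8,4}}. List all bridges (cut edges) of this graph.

0-1, 0-5, 1-6, 1-7, 3-9

The edges on the cycle 9-1-2-8-4-9 are not bridges since each lies on that cycle.
But removing 1–7 disconnects 1 from 7; removing 1–0 disconnects 1 from 0; removing 5–0 disconnects 5 from 0; removing 9–3 disconnects 9 from 3 — these are bridges.
In total 5 edges are bridges.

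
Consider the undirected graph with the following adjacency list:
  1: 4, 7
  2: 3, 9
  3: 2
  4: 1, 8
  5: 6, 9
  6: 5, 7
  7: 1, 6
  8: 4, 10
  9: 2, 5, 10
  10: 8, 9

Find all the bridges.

The edges on the cycle 10-8-4-1-7-6-5-9-10 are not bridges since each lies on that cycle.
But removing 2-3 disconnects 2 from 3; removing 2-9 disconnects 2 from 9 — these are bridges.

2-3, 2-9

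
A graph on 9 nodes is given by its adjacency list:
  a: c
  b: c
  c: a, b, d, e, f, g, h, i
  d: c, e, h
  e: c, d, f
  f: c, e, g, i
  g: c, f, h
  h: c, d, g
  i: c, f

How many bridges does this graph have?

The edges on the cycle c-f-e-c are not bridges since each lies on that cycle.
But removing c-b disconnects c from b; removing c-a disconnects c from a — these are bridges.
That makes 2 bridges.

2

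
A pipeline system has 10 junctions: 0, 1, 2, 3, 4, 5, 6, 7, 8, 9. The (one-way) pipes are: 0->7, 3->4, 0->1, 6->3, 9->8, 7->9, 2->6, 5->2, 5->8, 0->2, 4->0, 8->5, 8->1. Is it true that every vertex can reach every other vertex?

There is no directed path from 1 to 9, so the graph is not strongly connected.

No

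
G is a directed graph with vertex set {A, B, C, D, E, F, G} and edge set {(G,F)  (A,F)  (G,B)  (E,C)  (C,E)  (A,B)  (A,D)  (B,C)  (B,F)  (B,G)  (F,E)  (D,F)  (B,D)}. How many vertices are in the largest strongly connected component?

{C, E} are all mutually reachable — one SCC of size 2.
{B, G} are all mutually reachable — one SCC of size 2.
{A} is an SCC by itself.
{F} is an SCC by itself.
{D} is an SCC by itself.
The largest has 2 vertices.

2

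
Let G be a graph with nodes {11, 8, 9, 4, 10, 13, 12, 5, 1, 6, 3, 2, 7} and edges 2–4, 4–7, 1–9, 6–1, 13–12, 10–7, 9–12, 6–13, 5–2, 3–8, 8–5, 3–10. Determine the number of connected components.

11 is isolated — a component by itself.
Starting from 1 we can reach 1, 6, 9, 12, 13. That is one component of size 5.
Starting from 2 we can reach 2, 3, 4, 5, 7, 8, 10. That is one component of size 7.
Total: 3 components.

3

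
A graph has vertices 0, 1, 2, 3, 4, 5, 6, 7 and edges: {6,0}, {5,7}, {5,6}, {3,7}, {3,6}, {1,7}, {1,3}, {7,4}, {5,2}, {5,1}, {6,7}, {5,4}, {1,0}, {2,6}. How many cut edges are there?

The edges on the cycle 5-2-6-0-1-5 are not bridges since each lies on that cycle.
Every edge lies on some cycle, so there are no bridges.

0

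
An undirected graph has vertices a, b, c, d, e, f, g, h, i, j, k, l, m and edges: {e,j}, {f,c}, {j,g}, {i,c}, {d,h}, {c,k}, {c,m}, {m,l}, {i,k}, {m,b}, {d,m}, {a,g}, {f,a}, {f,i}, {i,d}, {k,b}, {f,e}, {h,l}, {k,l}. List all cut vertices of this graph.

f

Removing f increases the component count from 1 to 2, so f is a cut vertex.
By contrast removing k leaves 1 component; it is not a cut vertex. No other vertex is a cut vertex either.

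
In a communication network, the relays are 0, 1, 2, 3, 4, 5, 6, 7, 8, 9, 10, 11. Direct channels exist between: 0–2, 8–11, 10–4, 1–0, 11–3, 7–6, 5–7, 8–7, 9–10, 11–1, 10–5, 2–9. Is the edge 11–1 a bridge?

No

After removing 11–1, the path 11-8-7-5-10-9-2-0-1 still connects them, so the edge is not a bridge.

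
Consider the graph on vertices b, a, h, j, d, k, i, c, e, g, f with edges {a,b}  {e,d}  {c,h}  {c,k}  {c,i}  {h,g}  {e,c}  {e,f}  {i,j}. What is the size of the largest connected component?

9

Starting from a we can reach a, b. That is one component of size 2.
Starting from c we can reach c, d, e, f, g, h, i, j, k. That is one component of size 9.
The largest has 9 vertices.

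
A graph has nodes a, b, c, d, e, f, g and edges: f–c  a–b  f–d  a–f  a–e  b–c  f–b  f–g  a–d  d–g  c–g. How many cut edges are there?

The edges on the cycle f-d-g-f are not bridges since each lies on that cycle.
But removing e–a disconnects e from a — this is a bridge.

1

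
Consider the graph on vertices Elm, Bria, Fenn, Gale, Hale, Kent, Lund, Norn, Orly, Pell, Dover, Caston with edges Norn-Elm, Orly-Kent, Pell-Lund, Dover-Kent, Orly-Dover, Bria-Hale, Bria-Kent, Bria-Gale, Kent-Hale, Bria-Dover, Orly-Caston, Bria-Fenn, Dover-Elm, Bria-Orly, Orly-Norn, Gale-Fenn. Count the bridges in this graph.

2

The edges on the cycle Orly-Dover-Elm-Norn-Orly are not bridges since each lies on that cycle.
But removing Pell-Lund disconnects Pell from Lund; removing Caston-Orly disconnects Caston from Orly — these are bridges.
That makes 2 bridges.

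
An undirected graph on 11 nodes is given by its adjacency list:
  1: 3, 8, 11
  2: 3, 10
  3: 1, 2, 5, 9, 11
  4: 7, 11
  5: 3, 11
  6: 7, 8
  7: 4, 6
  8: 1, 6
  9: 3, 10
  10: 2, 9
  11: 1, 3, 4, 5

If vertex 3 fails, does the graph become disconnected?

Yes

Deleting 3 raises the number of components from 1 to 2, so 3 is a cut vertex.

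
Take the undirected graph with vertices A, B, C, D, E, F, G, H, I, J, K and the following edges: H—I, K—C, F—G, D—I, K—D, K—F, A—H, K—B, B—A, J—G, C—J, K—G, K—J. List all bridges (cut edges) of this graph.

The edges on the cycle K-F-G-K are not bridges since each lies on that cycle.
Every edge lies on some cycle, so there are no bridges.

none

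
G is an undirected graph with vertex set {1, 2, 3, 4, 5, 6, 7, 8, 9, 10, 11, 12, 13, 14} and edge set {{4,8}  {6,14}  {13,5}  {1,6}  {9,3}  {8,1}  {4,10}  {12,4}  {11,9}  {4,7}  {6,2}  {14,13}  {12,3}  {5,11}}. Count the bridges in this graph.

The edges on the cycle 12-4-8-1-6-14-13-5-11-9-3-12 are not bridges since each lies on that cycle.
But removing 4—7 disconnects 4 from 7; removing 6—2 disconnects 6 from 2; removing 4—10 disconnects 4 from 10 — these are bridges.
That makes 3 bridges.

3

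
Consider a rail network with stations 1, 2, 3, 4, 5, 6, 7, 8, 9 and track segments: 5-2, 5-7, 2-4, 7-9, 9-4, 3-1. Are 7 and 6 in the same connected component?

No

The component containing 7 is {2, 4, 5, 7, 9}, and 6 is not in it.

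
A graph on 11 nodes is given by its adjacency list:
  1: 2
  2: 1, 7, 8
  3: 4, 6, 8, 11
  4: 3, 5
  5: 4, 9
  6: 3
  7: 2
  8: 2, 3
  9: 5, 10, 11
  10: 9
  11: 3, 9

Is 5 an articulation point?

No

Deleting 5 leaves 1 component (was 1) (its neighbors 4, 9 remain connected to each other), so 5 is not a cut vertex.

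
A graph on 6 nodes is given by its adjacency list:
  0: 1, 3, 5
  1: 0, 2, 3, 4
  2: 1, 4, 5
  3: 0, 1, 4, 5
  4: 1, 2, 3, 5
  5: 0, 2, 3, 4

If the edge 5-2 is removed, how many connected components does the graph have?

1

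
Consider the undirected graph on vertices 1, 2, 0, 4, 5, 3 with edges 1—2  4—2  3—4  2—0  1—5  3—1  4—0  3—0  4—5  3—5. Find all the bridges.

The edges on the cycle 3-4-2-0-3 are not bridges since each lies on that cycle.
Every edge lies on some cycle, so there are no bridges.

none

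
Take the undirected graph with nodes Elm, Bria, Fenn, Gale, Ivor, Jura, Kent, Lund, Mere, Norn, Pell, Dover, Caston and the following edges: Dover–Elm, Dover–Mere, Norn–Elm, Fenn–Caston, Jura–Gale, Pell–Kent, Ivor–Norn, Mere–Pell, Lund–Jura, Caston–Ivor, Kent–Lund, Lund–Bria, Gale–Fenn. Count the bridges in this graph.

1

The edges on the cycle Dover-Mere-Pell-Kent-Lund-Jura-Gale-Fenn-Caston-Ivor-Norn-Elm-Dover are not bridges since each lies on that cycle.
But removing Lund–Bria disconnects Lund from Bria — this is a bridge.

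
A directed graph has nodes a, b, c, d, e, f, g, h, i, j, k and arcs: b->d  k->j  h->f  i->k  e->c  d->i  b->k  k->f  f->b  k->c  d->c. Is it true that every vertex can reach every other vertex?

No

There is no directed path from j to d, so the graph is not strongly connected.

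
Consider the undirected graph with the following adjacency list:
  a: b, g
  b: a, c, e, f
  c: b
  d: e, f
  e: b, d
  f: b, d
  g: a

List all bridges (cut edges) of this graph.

a-b, a-g, b-c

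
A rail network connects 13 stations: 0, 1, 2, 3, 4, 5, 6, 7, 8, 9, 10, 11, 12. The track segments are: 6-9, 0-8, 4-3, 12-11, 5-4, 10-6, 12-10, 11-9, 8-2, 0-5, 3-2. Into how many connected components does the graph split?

4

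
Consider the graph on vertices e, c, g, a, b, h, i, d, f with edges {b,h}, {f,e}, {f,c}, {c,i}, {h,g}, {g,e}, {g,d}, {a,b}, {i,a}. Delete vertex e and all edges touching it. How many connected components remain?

With e gone, the remaining components are: {a, b, c, d, f, g, h, i}.
That is 1 component.

1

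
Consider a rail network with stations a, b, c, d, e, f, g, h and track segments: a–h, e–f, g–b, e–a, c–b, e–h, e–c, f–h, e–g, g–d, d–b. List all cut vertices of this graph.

Removing e increases the component count from 1 to 2, so e is a cut vertex.
By contrast removing b leaves 1 component; it is not a cut vertex. No other vertex is a cut vertex either.

e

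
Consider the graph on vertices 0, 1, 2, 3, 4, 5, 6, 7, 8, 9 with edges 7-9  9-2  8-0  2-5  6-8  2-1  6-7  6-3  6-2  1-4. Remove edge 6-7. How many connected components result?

1

6 and 7 are still connected via 6-2-9-7, so the component count stays at 1.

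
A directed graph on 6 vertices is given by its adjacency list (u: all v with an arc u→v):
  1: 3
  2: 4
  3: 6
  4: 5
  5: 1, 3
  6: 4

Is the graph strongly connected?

There is no directed path from 1 to 2, so the graph is not strongly connected.

No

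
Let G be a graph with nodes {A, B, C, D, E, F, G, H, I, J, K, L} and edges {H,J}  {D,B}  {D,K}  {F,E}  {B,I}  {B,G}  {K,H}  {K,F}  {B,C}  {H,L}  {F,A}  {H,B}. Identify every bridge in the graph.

A-F, B-C, B-G, B-I, E-F, F-K, H-J, H-L

The edges on the cycle D-K-H-B-D are not bridges since each lies on that cycle.
But removing B-I disconnects B from I; removing G-B disconnects G from B; removing C-B disconnects C from B; removing F-A disconnects F from A — these are bridges.
In total 8 edges are bridges.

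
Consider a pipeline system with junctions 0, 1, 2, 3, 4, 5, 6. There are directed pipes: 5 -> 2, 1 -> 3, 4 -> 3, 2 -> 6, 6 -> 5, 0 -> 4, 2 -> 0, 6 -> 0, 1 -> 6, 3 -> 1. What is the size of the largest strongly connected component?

{0, 1, 2, 3, 4, 5, 6} are all mutually reachable — one SCC of size 7.
The largest has 7 vertices.

7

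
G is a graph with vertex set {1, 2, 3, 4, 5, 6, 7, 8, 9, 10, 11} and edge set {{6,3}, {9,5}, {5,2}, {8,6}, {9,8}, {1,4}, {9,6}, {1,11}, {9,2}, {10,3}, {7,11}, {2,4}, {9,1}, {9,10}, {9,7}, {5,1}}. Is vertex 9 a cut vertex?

Yes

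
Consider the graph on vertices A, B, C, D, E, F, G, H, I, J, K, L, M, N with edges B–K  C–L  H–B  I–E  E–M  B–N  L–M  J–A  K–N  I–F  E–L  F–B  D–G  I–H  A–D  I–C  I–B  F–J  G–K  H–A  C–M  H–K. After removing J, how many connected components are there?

1

With J gone, the remaining components are: {A, B, C, D, E, F, G, H, I, K, L, M, N}.
That is 1 component.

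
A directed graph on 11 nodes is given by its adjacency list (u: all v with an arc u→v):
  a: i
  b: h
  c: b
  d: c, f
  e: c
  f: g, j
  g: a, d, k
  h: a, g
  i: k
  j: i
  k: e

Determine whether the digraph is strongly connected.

Yes

From d we can reach every vertex (a, b, c, d, e, f, g, h, i, j, k), and every vertex can reach d (a, b, c, d, e, f, g, h, i, j, k). So the whole graph is one strongly connected component.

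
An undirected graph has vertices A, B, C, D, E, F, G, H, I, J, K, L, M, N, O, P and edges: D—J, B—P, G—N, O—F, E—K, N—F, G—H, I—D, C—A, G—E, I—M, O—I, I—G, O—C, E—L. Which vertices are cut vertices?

C, D, E, G, I, O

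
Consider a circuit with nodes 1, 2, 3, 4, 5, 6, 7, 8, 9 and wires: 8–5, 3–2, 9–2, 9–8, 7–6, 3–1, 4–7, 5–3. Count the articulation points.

Removing 3 increases the component count from 2 to 3, so 3 is a cut vertex.
Removing 7 increases the component count from 2 to 3, so 7 is a cut vertex.
By contrast removing 9 leaves 2 components; it is not a cut vertex. No other vertex is a cut vertex either.

2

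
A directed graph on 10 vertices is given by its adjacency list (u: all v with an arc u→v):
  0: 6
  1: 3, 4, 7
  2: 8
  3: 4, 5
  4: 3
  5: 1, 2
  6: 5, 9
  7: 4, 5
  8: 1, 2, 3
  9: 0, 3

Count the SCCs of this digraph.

2

{1, 2, 3, 4, 5, 7, 8} are all mutually reachable — one SCC of size 7.
{0, 6, 9} are all mutually reachable — one SCC of size 3.
That gives 2 strongly connected components.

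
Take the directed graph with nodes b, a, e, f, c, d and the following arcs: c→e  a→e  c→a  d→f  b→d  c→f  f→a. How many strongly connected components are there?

{e} is an SCC by itself.
{b} is an SCC by itself.
{a} is an SCC by itself.
{d} is an SCC by itself.
{c} is an SCC by itself.
(and 1 more singleton SCC)
That gives 6 strongly connected components.

6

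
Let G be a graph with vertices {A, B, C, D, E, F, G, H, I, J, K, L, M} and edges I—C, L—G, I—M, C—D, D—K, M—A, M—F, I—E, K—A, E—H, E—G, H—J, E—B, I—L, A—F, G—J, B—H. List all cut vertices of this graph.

Removing I increases the component count from 1 to 2, so I is a cut vertex.
By contrast removing H leaves 1 component; it is not a cut vertex. No other vertex is a cut vertex either.

I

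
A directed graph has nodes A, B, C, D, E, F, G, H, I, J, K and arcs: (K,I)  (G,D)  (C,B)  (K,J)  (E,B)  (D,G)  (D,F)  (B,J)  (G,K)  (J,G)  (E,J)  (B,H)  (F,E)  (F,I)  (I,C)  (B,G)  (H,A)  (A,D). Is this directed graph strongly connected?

Yes

From J we can reach every vertex (A, B, C, D, E, F, G, H, I, J, K), and every vertex can reach J (A, B, C, D, E, F, G, H, I, J, K). So the whole graph is one strongly connected component.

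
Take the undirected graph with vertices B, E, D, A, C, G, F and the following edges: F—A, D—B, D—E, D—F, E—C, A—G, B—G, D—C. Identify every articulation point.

D

Removing D increases the component count from 1 to 2, so D is a cut vertex.
By contrast removing E leaves 1 component; it is not a cut vertex. No other vertex is a cut vertex either.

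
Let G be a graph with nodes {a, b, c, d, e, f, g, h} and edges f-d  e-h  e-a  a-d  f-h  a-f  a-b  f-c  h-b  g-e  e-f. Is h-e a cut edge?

No

After removing h-e, the path h-f-e still connects them, so the edge is not a bridge.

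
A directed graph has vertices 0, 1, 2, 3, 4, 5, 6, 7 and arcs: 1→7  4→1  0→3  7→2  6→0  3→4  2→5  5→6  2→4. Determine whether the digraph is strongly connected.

Yes

From 5 we can reach every vertex (0, 1, 2, 3, 4, 5, 6, 7), and every vertex can reach 5 (0, 1, 2, 3, 4, 5, 6, 7). So the whole graph is one strongly connected component.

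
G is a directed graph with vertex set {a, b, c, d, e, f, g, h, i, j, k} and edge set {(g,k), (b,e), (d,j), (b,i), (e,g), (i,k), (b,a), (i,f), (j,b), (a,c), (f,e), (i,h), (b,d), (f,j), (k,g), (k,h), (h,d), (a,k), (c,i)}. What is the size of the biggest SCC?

11

{a, b, c, d, e, f, g, h, i, j, k} are all mutually reachable — one SCC of size 11.
The largest has 11 vertices.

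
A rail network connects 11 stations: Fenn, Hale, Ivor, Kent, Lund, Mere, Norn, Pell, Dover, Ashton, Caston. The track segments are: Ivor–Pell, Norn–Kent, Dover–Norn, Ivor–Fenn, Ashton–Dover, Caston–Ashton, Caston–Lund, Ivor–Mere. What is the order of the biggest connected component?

6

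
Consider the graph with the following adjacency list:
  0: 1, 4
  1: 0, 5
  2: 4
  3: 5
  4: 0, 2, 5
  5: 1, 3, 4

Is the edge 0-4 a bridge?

No

After removing 0-4, the path 0-1-5-4 still connects them, so the edge is not a bridge.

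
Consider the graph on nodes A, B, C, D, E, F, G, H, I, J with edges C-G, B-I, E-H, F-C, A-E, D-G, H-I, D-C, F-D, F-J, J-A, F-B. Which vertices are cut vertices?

Removing F increases the component count from 1 to 2, so F is a cut vertex.
By contrast removing A leaves 1 component; it is not a cut vertex. No other vertex is a cut vertex either.

F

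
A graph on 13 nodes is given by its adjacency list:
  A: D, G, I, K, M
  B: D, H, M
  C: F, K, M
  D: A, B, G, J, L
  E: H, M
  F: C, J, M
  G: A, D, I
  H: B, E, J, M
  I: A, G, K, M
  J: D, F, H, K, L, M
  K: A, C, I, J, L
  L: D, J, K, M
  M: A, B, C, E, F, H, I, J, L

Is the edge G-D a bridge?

No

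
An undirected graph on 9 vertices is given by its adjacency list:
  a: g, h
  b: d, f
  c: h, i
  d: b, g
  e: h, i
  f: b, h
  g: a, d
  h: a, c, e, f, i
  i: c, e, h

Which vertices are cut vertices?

h

Removing h increases the component count from 1 to 2, so h is a cut vertex.
By contrast removing f leaves 1 component; it is not a cut vertex. No other vertex is a cut vertex either.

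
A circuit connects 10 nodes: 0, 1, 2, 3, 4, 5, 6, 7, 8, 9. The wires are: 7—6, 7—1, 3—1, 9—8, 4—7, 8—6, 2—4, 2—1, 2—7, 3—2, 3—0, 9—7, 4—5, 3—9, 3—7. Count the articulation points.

2

Removing 3 increases the component count from 1 to 2, so 3 is a cut vertex.
Removing 4 increases the component count from 1 to 2, so 4 is a cut vertex.
By contrast removing 0 leaves 1 component; it is not a cut vertex. No other vertex is a cut vertex either.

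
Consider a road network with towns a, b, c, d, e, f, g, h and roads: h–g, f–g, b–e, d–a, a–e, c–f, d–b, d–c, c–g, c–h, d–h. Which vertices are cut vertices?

Removing d increases the component count from 1 to 2, so d is a cut vertex.
By contrast removing h leaves 1 component; it is not a cut vertex. No other vertex is a cut vertex either.

d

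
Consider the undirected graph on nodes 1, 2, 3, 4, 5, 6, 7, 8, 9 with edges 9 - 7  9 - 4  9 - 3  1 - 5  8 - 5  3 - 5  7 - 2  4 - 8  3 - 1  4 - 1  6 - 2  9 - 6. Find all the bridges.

none

The edges on the cycle 9-6-2-7-9 are not bridges since each lies on that cycle.
Every edge lies on some cycle, so there are no bridges.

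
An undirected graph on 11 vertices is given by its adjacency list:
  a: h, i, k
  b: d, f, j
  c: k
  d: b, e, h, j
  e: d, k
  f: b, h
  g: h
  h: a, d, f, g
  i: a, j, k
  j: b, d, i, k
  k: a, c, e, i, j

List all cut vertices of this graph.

h, k

Removing h increases the component count from 1 to 2, so h is a cut vertex.
Removing k increases the component count from 1 to 2, so k is a cut vertex.
By contrast removing j leaves 1 component; it is not a cut vertex. No other vertex is a cut vertex either.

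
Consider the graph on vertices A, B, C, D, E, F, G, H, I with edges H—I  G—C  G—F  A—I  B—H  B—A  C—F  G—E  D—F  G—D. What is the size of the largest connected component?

5

Starting from A we can reach A, B, H, I. That is one component of size 4.
Starting from C we can reach C, D, E, F, G. That is one component of size 5.
The largest has 5 vertices.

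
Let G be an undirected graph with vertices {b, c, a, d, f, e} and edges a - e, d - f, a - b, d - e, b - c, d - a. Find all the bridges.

The edges on the cycle d-a-e-d are not bridges since each lies on that cycle.
But removing b - c disconnects b from c; removing a - b disconnects a from b; removing d - f disconnects d from f — these are bridges.

a-b, b-c, d-f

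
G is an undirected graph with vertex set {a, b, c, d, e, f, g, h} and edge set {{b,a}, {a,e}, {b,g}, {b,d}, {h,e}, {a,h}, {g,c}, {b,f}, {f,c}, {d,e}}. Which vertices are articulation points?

b

Removing b increases the component count from 1 to 2, so b is a cut vertex.
By contrast removing f leaves 1 component; it is not a cut vertex. No other vertex is a cut vertex either.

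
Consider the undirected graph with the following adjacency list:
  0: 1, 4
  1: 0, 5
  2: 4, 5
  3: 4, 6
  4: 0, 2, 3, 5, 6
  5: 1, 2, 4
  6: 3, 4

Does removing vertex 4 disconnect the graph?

Deleting 4 raises the number of components from 1 to 2, so 4 is a cut vertex.

Yes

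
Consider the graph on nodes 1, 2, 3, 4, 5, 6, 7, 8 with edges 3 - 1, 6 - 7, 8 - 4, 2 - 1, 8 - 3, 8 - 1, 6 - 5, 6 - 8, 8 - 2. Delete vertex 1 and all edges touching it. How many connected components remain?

With 1 gone, the remaining components are: {2, 3, 4, 5, 6, 7, 8}.
That is 1 component.

1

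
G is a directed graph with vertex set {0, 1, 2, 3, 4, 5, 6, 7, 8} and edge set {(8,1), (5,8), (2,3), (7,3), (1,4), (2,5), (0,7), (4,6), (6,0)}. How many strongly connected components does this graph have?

9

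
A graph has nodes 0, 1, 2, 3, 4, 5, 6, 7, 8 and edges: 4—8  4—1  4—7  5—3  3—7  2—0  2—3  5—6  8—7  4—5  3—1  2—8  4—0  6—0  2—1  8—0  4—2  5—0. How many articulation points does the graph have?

Removing 3, for instance, still leaves 1 component. No single vertex removal increases the component count — the graph has no articulation points.

0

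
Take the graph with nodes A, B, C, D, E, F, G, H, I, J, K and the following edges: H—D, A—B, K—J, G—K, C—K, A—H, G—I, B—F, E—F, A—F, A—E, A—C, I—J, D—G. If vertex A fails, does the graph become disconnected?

Deleting A raises the number of components from 1 to 2, so A is a cut vertex.

Yes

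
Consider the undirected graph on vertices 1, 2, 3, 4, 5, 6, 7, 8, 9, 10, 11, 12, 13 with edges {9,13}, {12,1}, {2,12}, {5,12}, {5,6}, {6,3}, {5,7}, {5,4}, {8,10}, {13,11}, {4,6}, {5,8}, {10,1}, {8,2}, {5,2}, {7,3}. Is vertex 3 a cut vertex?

Deleting 3 leaves 2 components (was 2), so 3 is not a cut vertex.

No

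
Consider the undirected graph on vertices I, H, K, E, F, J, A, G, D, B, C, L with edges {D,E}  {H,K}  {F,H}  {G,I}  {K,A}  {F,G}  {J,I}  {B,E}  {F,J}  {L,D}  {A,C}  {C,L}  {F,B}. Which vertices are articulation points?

F

Removing F increases the component count from 1 to 2, so F is a cut vertex.
By contrast removing G leaves 1 component; it is not a cut vertex. No other vertex is a cut vertex either.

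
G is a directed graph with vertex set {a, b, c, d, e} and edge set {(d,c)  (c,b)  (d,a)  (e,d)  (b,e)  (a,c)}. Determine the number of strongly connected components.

{a, b, c, d, e} are all mutually reachable — one SCC of size 5.
That gives 1 strongly connected component.

1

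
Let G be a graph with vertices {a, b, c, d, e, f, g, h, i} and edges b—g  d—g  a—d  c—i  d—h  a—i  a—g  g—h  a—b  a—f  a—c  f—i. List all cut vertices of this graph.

a

Removing a increases the component count from 2 to 3, so a is a cut vertex.
By contrast removing f leaves 2 components; it is not a cut vertex. No other vertex is a cut vertex either.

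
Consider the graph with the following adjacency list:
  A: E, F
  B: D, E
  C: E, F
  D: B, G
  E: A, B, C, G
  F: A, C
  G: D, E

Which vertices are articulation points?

Removing E increases the component count from 1 to 2, so E is a cut vertex.
By contrast removing A leaves 1 component; it is not a cut vertex. No other vertex is a cut vertex either.

E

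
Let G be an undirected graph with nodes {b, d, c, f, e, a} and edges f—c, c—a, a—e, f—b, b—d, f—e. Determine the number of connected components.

1

Starting from a we can reach a, b, c, d, e, f. That is one component of size 6.
Total: 1 component.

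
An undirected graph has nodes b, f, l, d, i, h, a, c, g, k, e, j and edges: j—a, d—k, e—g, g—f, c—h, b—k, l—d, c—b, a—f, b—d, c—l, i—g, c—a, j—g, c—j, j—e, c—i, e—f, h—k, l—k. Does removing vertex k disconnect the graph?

Deleting k leaves 1 component (was 1) (its neighbors b, d, h, l remain connected to each other), so k is not a cut vertex.

No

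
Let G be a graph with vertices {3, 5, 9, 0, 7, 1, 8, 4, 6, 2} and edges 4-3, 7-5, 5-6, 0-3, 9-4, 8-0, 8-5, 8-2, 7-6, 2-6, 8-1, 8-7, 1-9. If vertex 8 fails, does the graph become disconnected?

Deleting 8 raises the number of components from 1 to 2, so 8 is a cut vertex.

Yes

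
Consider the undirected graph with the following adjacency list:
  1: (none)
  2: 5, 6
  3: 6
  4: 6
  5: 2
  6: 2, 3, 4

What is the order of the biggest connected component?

5

1 is isolated — a component by itself.
Starting from 2 we can reach 2, 3, 4, 5, 6. That is one component of size 5.
The largest has 5 vertices.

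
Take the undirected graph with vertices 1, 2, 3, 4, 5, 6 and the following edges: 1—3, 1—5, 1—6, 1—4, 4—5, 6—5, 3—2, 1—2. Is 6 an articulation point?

No

Deleting 6 leaves 1 component (was 1) (its neighbors 1, 5 remain connected to each other), so 6 is not a cut vertex.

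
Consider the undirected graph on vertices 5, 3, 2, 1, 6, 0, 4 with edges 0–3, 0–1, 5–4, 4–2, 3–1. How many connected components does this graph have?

6 is isolated — a component by itself.
Starting from 2 we can reach 2, 4, 5. That is one component of size 3.
Starting from 0 we can reach 0, 1, 3. That is one component of size 3.
Total: 3 components.

3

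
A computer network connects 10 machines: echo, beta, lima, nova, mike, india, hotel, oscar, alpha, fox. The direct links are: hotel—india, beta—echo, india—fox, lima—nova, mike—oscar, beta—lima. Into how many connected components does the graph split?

4

alpha is isolated — a component by itself.
Starting from mike we can reach mike, oscar. That is one component of size 2.
Starting from fox we can reach fox, hotel, india. That is one component of size 3.
Starting from beta we can reach beta, echo, lima, nova. That is one component of size 4.
Total: 4 components.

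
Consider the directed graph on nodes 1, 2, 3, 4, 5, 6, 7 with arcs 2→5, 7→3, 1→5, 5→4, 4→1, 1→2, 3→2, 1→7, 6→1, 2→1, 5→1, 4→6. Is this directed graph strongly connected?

Yes

From 1 we can reach every vertex (1, 2, 3, 4, 5, 6, 7), and every vertex can reach 1 (1, 2, 3, 4, 5, 6, 7). So the whole graph is one strongly connected component.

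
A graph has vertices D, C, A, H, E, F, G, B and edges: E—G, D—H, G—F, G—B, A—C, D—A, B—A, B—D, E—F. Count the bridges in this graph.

3

The edges on the cycle B-D-A-B are not bridges since each lies on that cycle.
But removing H—D disconnects H from D; removing A—C disconnects A from C; removing B—G disconnects B from G — these are bridges.
That makes 3 bridges.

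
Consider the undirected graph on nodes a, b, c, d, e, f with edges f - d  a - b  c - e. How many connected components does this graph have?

3

Starting from a we can reach a, b. That is one component of size 2.
Starting from d we can reach d, f. That is one component of size 2.
Starting from c we can reach c, e. That is one component of size 2.
Total: 3 components.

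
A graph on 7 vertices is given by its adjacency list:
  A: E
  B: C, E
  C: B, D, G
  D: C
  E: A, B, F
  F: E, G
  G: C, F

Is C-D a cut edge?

Removing C-D leaves no path between C and D: the component count goes from 1 to 2. So it is a bridge.

Yes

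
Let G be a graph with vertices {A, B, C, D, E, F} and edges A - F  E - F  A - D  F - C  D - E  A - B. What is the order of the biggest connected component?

Starting from A we can reach A, B, C, D, E, F. That is one component of size 6.
The largest has 6 vertices.

6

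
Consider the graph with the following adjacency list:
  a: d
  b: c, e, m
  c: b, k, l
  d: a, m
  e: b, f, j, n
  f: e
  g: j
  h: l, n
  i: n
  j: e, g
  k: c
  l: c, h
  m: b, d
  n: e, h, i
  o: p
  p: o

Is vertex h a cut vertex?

No

Deleting h leaves 2 components (was 2), so h is not a cut vertex.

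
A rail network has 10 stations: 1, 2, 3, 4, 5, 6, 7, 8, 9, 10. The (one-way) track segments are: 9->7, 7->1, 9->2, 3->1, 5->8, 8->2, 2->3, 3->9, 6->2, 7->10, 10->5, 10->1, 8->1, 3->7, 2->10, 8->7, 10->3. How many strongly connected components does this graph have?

{2, 3, 5, 7, 8, 9, 10} are all mutually reachable — one SCC of size 7.
{6} is an SCC by itself.
{4} is an SCC by itself.
{1} is an SCC by itself.
That gives 4 strongly connected components.

4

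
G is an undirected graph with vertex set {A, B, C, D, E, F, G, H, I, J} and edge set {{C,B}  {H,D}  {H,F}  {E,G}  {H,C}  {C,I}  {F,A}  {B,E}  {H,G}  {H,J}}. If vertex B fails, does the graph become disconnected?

No

Deleting B leaves 1 component (was 1) (its neighbors C, E remain connected to each other), so B is not a cut vertex.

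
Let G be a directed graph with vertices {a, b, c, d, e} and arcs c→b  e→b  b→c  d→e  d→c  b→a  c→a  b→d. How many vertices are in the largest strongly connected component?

4

{b, c, d, e} are all mutually reachable — one SCC of size 4.
{a} is an SCC by itself.
The largest has 4 vertices.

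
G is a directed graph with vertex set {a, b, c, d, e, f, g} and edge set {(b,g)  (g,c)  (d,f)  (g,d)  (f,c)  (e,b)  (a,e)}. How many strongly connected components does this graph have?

{d} is an SCC by itself.
{g} is an SCC by itself.
{e} is an SCC by itself.
{b} is an SCC by itself.
{f} is an SCC by itself.
(and 2 more singleton SCCs)
That gives 7 strongly connected components.

7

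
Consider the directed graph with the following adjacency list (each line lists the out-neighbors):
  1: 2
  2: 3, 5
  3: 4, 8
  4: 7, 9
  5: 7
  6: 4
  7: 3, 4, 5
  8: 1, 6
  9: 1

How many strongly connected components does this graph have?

1

{1, 2, 3, 4, 5, 6, 7, 8, 9} are all mutually reachable — one SCC of size 9.
That gives 1 strongly connected component.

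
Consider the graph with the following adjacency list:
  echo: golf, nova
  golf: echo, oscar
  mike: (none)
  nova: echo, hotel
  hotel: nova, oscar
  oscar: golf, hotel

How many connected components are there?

mike is isolated — a component by itself.
Starting from echo we can reach echo, golf, nova, hotel, oscar. That is one component of size 5.
Total: 2 components.

2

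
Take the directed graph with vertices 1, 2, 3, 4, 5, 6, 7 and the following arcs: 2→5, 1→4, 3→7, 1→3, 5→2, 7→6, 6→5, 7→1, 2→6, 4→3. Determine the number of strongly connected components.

{1, 3, 4, 7} are all mutually reachable — one SCC of size 4.
{2, 5, 6} are all mutually reachable — one SCC of size 3.
That gives 2 strongly connected components.

2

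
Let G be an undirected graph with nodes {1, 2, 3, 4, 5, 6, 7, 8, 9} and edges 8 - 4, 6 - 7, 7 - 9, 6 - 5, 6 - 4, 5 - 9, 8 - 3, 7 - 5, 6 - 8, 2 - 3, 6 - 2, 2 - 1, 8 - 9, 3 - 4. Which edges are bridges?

The edges on the cycle 6-7-9-5-6 are not bridges since each lies on that cycle.
But removing 2 - 1 disconnects 2 from 1 — this is a bridge.

1-2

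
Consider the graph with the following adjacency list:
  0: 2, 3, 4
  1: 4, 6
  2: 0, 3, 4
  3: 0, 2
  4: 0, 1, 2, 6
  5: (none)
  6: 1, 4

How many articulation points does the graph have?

1

Removing 4 increases the component count from 2 to 3, so 4 is a cut vertex.
By contrast removing 2 leaves 2 components; it is not a cut vertex. No other vertex is a cut vertex either.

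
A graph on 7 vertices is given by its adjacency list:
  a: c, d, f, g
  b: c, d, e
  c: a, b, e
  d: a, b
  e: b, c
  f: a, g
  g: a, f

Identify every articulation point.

Removing a increases the component count from 1 to 2, so a is a cut vertex.
By contrast removing g leaves 1 component; it is not a cut vertex. No other vertex is a cut vertex either.

a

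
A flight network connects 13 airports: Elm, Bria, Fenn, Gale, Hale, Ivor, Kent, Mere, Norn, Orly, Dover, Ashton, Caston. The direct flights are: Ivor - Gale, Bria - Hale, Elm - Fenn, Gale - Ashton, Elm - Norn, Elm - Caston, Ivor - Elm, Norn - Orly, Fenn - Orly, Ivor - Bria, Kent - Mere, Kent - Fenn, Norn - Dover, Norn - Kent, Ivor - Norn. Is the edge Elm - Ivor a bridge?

No

After removing Elm - Ivor, the path Elm-Norn-Ivor still connects them, so the edge is not a bridge.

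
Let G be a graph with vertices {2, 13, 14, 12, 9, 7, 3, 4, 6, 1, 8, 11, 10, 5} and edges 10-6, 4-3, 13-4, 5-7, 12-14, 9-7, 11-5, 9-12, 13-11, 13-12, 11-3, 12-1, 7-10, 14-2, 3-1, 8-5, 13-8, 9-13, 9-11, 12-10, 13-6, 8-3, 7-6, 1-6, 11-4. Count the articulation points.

Removing 12 increases the component count from 1 to 2, so 12 is a cut vertex.
Removing 14 increases the component count from 1 to 2, so 14 is a cut vertex.
By contrast removing 8 leaves 1 component; it is not a cut vertex. No other vertex is a cut vertex either.

2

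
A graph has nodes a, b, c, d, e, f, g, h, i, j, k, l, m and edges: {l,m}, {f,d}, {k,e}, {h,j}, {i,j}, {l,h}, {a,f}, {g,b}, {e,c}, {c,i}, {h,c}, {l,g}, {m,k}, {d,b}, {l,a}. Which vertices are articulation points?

Removing l increases the component count from 1 to 2, so l is a cut vertex.
By contrast removing g leaves 1 component; it is not a cut vertex. No other vertex is a cut vertex either.

l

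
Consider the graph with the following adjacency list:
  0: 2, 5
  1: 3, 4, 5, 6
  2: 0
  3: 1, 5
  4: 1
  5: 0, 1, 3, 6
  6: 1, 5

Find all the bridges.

The edges on the cycle 3-1-6-5-3 are not bridges since each lies on that cycle.
But removing 0-5 disconnects 0 from 5; removing 1-4 disconnects 1 from 4; removing 2-0 disconnects 2 from 0 — these are bridges.

0-2, 0-5, 1-4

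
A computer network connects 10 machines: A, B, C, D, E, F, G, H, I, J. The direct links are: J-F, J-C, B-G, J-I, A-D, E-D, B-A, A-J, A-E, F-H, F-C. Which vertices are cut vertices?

Removing A increases the component count from 1 to 3, so A is a cut vertex.
Removing B increases the component count from 1 to 2, so B is a cut vertex.
Removing F increases the component count from 1 to 2, so F is a cut vertex.
Likewise J is a cut vertex.
By contrast removing E leaves 1 component; it is not a cut vertex. No other vertex is a cut vertex either.

A, B, F, J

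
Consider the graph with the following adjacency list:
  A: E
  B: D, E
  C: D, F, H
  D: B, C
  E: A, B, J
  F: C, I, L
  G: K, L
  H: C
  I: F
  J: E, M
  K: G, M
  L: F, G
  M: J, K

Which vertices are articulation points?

C, E, F

Removing C increases the component count from 1 to 2, so C is a cut vertex.
Removing E increases the component count from 1 to 2, so E is a cut vertex.
Removing F increases the component count from 1 to 2, so F is a cut vertex.
By contrast removing H leaves 1 component; it is not a cut vertex. No other vertex is a cut vertex either.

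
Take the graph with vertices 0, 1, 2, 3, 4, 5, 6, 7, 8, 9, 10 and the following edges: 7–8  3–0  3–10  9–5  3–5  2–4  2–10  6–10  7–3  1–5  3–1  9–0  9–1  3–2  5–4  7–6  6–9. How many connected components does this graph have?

Starting from 0 we can reach 0, 1, 2, 3, 4, 5, 6, 7, 8, 9, 10. That is one component of size 11.
Total: 1 component.

1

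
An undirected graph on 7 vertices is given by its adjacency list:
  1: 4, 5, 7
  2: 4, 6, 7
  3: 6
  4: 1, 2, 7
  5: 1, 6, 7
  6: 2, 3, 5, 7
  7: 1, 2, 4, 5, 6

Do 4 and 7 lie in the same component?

From 4 we can reach 1, 2, 3, 4, 5, 6, 7, which includes 7.

Yes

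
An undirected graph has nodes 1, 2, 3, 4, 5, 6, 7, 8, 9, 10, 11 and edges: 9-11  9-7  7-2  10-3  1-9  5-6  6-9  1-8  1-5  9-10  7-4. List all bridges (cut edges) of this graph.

The edges on the cycle 1-5-6-9-1 are not bridges since each lies on that cycle.
But removing 9-10 disconnects 9 from 10; removing 3-10 disconnects 3 from 10; removing 11-9 disconnects 11 from 9; removing 7-4 disconnects 7 from 4 — these are bridges.
In total 7 edges are bridges.

1-8, 10-3, 10-9, 11-9, 2-7, 4-7, 7-9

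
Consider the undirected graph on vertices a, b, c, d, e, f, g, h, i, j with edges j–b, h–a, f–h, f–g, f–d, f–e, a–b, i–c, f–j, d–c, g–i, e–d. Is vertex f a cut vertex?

Yes

Deleting f raises the number of components from 1 to 2, so f is a cut vertex.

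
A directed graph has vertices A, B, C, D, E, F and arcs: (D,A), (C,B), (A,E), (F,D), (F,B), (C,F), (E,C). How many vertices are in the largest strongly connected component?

{A, C, D, E, F} are all mutually reachable — one SCC of size 5.
{B} is an SCC by itself.
The largest has 5 vertices.

5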